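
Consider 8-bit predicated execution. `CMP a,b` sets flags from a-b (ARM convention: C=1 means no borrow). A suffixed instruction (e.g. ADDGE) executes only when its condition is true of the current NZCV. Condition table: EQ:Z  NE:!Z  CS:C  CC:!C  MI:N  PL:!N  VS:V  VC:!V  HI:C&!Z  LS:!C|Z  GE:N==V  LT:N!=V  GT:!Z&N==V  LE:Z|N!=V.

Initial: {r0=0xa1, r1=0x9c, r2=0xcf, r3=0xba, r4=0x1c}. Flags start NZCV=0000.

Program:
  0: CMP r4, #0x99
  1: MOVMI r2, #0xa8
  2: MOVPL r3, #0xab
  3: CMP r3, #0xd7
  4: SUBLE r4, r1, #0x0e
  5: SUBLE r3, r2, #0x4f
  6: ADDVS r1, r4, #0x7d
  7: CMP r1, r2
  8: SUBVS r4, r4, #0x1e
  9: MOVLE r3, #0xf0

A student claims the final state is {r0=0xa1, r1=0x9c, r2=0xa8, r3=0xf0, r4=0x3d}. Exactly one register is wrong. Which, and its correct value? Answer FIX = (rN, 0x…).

0: ✓ CMP  NZCV=1001
1: ✓ MOVMI  r2←0xa8
2: · MOVPL
3: ✓ CMP  NZCV=1000
4: ✓ SUBLE  r4←0x8e
5: ✓ SUBLE  r3←0x59
6: · ADDVS
7: ✓ CMP  NZCV=1000
8: · SUBVS
9: ✓ MOVLE  r3←0xf0

FIX = (r4, 0x8e)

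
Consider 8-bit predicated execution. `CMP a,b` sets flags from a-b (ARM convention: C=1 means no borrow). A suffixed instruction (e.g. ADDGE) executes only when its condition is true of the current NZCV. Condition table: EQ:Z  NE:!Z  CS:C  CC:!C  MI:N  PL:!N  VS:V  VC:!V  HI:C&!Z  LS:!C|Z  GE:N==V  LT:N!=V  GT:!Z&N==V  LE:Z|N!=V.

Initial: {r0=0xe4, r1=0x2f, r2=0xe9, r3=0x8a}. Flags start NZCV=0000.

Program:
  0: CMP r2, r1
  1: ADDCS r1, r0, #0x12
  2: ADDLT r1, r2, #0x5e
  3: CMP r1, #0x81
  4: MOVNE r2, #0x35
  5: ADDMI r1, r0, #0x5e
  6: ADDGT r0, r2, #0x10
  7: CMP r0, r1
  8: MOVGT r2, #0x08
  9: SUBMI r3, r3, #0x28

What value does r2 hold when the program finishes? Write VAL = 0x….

VAL = 0x08

[0] flags=1010 → (cmp)
[1] flags=1010 CS?T → r1=0xf6
[2] flags=1010 LT?T → r1=0x47
[3] flags=1001 → (cmp)
[4] flags=1001 NE?T → r2=0x35
[5] flags=1001 MI?T → r1=0x42
[6] flags=1001 GT?T → r0=0x45
[7] flags=0010 → (cmp)
[8] flags=0010 GT?T → r2=0x08
[9] flags=0010 MI?F → skip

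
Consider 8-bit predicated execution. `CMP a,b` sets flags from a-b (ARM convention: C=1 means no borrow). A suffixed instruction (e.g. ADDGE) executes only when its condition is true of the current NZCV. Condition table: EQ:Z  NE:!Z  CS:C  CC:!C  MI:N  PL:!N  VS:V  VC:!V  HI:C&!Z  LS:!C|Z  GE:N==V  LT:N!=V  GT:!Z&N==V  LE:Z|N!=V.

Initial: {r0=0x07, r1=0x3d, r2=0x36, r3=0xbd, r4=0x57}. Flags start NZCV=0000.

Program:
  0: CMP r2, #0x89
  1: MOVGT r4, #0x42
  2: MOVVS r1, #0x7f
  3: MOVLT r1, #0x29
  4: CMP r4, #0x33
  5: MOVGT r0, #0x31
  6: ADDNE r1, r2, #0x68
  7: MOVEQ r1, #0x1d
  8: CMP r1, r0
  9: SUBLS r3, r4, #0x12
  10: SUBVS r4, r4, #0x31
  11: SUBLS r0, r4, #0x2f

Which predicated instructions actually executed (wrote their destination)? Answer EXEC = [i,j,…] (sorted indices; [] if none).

[0] flags=1001 → (cmp)
[1] flags=1001 GT?T → r4=0x42
[2] flags=1001 VS?T → r1=0x7f
[3] flags=1001 LT?F → skip
[4] flags=0010 → (cmp)
[5] flags=0010 GT?T → r0=0x31
[6] flags=0010 NE?T → r1=0x9e
[7] flags=0010 EQ?F → skip
[8] flags=0011 → (cmp)
[9] flags=0011 LS?F → skip
[10] flags=0011 VS?T → r4=0x11
[11] flags=0011 LS?F → skip

EXEC = [1,2,5,6,10]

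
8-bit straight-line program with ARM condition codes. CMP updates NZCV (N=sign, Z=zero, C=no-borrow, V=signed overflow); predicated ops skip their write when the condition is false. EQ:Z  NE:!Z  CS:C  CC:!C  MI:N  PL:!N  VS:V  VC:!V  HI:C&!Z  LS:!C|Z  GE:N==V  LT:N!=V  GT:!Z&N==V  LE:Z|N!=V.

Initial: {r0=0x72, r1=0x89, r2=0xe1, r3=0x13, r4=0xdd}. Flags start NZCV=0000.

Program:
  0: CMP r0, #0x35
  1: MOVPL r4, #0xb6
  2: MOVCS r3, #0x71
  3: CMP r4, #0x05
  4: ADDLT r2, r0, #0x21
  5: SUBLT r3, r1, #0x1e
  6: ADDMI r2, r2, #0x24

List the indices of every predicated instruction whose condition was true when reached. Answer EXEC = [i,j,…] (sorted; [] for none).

[0] flags=0010 → (cmp)
[1] flags=0010 PL?T → r4=0xb6
[2] flags=0010 CS?T → r3=0x71
[3] flags=1010 → (cmp)
[4] flags=1010 LT?T → r2=0x93
[5] flags=1010 LT?T → r3=0x6b
[6] flags=1010 MI?T → r2=0xb7

EXEC = [1,2,4,5,6]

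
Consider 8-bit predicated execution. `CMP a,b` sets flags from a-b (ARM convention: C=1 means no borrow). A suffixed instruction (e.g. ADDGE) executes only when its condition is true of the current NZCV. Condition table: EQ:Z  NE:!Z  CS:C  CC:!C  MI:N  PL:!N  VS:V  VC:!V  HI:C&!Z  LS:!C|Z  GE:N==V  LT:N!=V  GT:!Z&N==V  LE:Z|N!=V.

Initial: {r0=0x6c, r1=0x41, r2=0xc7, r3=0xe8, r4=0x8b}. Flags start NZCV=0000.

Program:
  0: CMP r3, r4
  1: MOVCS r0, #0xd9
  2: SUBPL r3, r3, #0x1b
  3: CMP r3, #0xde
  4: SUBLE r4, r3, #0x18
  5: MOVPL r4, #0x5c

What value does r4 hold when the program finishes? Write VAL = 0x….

VAL = 0xb5

0: ✓ CMP  NZCV=0010
1: ✓ MOVCS  r0←0xd9
2: ✓ SUBPL  r3←0xcd
3: ✓ CMP  NZCV=1000
4: ✓ SUBLE  r4←0xb5
5: · MOVPL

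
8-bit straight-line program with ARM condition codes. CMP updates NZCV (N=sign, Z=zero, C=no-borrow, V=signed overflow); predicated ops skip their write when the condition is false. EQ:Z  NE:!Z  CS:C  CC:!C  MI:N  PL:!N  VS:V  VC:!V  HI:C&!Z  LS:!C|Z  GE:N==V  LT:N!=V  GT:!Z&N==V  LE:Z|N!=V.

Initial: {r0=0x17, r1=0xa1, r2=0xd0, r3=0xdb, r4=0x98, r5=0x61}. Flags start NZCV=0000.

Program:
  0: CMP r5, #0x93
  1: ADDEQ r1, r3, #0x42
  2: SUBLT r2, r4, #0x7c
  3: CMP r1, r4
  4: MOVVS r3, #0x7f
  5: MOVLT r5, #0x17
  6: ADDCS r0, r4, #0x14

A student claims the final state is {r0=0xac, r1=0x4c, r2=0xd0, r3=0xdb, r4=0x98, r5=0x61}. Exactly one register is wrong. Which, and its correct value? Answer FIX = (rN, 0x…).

[0] flags=1001 → (cmp)
[1] flags=1001 EQ?F → skip
[2] flags=1001 LT?F → skip
[3] flags=0010 → (cmp)
[4] flags=0010 VS?F → skip
[5] flags=0010 LT?F → skip
[6] flags=0010 CS?T → r0=0xac

FIX = (r1, 0xa1)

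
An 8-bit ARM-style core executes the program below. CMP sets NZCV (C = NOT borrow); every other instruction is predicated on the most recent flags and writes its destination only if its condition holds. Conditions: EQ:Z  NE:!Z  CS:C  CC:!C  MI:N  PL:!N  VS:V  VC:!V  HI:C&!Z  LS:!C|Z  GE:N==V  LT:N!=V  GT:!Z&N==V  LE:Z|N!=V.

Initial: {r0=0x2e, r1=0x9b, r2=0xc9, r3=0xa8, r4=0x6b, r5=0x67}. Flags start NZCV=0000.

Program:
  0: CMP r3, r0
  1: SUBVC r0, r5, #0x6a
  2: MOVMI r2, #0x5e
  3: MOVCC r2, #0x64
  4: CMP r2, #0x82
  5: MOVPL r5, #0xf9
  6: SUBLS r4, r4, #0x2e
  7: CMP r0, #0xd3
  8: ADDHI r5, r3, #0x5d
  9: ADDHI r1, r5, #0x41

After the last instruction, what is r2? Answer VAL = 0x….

VAL = 0xc9

[0] flags=0011 → (cmp)
[1] flags=0011 VC?F → skip
[2] flags=0011 MI?F → skip
[3] flags=0011 CC?F → skip
[4] flags=0010 → (cmp)
[5] flags=0010 PL?T → r5=0xf9
[6] flags=0010 LS?F → skip
[7] flags=0000 → (cmp)
[8] flags=0000 HI?F → skip
[9] flags=0000 HI?F → skip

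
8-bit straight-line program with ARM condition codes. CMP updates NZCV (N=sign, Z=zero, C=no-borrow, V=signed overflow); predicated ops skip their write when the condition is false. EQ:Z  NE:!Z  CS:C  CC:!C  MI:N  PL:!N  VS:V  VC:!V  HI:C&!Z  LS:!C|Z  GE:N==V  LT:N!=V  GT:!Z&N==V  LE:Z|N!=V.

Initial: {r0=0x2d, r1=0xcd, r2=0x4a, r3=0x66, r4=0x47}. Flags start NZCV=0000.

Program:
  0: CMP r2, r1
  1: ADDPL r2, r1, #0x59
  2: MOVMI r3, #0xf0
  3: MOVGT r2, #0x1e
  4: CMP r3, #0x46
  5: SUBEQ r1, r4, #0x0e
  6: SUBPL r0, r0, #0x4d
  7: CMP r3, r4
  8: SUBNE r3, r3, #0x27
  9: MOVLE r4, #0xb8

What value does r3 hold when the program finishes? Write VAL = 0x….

VAL = 0x3f

0: ✓ CMP  NZCV=0000
1: ✓ ADDPL  r2←0x26
2: · MOVMI
3: ✓ MOVGT  r2←0x1e
4: ✓ CMP  NZCV=0010
5: · SUBEQ
6: ✓ SUBPL  r0←0xe0
7: ✓ CMP  NZCV=0010
8: ✓ SUBNE  r3←0x3f
9: · MOVLE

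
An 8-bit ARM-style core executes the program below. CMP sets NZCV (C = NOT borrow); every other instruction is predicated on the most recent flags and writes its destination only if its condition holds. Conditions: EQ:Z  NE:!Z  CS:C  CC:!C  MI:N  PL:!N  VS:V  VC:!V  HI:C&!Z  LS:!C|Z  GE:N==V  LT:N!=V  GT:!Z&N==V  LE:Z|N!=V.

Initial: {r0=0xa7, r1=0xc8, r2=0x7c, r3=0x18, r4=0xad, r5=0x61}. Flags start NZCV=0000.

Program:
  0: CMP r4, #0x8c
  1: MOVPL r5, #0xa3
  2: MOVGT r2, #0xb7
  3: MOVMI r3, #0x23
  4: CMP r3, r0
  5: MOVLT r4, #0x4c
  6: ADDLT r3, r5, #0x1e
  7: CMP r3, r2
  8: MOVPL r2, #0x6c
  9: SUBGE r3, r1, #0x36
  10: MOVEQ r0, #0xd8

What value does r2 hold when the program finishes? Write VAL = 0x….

0: ✓ CMP  NZCV=0010
1: ✓ MOVPL  r5←0xa3
2: ✓ MOVGT  r2←0xb7
3: · MOVMI
4: ✓ CMP  NZCV=0000
5: · MOVLT
6: · ADDLT
7: ✓ CMP  NZCV=0000
8: ✓ MOVPL  r2←0x6c
9: ✓ SUBGE  r3←0x92
10: · MOVEQ

VAL = 0x6c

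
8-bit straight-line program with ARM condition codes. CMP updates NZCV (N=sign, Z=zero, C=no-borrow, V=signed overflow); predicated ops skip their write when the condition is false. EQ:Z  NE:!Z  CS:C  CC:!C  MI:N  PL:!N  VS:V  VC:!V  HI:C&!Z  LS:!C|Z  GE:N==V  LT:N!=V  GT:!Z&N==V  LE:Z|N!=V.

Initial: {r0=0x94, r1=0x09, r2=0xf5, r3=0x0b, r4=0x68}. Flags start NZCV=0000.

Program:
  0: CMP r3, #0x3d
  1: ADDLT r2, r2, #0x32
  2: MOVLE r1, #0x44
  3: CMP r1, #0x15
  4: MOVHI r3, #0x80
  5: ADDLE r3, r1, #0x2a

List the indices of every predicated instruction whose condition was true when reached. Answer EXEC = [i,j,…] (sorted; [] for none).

0: ✓ CMP  NZCV=1000
1: ✓ ADDLT  r2←0x27
2: ✓ MOVLE  r1←0x44
3: ✓ CMP  NZCV=0010
4: ✓ MOVHI  r3←0x80
5: · ADDLE

EXEC = [1,2,4]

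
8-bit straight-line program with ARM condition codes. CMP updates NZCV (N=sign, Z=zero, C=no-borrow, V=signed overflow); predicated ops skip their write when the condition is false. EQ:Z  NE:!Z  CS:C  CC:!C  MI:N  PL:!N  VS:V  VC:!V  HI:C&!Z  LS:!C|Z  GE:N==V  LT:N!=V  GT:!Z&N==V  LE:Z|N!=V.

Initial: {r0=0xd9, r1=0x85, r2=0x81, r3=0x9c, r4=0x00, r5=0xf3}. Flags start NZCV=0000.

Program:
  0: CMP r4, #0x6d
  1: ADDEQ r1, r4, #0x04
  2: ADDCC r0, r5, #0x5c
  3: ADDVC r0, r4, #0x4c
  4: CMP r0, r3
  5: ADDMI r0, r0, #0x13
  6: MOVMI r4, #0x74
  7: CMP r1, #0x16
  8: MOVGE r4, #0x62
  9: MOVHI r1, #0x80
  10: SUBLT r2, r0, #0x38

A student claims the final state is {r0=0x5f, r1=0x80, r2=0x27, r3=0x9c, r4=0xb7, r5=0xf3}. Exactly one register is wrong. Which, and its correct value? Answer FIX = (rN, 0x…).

FIX = (r4, 0x74)

[0] flags=1000 → (cmp)
[1] flags=1000 EQ?F → skip
[2] flags=1000 CC?T → r0=0x4f
[3] flags=1000 VC?T → r0=0x4c
[4] flags=1001 → (cmp)
[5] flags=1001 MI?T → r0=0x5f
[6] flags=1001 MI?T → r4=0x74
[7] flags=0011 → (cmp)
[8] flags=0011 GE?F → skip
[9] flags=0011 HI?T → r1=0x80
[10] flags=0011 LT?T → r2=0x27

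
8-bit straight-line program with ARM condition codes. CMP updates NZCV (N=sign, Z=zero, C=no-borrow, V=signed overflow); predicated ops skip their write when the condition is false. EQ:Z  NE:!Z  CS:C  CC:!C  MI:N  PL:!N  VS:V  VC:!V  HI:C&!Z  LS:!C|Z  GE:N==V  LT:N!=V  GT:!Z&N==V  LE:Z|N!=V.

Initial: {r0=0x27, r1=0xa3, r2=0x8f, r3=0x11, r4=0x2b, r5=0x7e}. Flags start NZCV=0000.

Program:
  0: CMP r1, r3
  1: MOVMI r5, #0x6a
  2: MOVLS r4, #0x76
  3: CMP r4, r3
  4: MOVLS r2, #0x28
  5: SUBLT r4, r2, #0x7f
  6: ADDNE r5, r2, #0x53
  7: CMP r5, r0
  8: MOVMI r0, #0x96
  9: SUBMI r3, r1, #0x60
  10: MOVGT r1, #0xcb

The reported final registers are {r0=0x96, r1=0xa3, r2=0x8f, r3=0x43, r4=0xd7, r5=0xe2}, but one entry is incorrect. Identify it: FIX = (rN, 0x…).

0: ✓ CMP  NZCV=1010
1: ✓ MOVMI  r5←0x6a
2: · MOVLS
3: ✓ CMP  NZCV=0010
4: · MOVLS
5: · SUBLT
6: ✓ ADDNE  r5←0xe2
7: ✓ CMP  NZCV=1010
8: ✓ MOVMI  r0←0x96
9: ✓ SUBMI  r3←0x43
10: · MOVGT

FIX = (r4, 0x2b)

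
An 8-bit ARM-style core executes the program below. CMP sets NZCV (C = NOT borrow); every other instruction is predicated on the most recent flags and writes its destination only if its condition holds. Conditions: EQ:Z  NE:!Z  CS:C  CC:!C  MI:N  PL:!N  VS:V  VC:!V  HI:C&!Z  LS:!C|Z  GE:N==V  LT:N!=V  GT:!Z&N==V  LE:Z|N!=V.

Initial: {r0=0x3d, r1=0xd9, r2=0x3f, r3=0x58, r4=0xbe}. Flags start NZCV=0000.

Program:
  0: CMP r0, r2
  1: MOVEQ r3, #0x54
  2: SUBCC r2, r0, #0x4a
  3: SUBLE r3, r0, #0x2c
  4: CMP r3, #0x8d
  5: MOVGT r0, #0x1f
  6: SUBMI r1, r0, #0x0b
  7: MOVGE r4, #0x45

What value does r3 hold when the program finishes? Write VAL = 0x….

VAL = 0x11

0: ✓ CMP  NZCV=1000
1: · MOVEQ
2: ✓ SUBCC  r2←0xf3
3: ✓ SUBLE  r3←0x11
4: ✓ CMP  NZCV=1001
5: ✓ MOVGT  r0←0x1f
6: ✓ SUBMI  r1←0x14
7: ✓ MOVGE  r4←0x45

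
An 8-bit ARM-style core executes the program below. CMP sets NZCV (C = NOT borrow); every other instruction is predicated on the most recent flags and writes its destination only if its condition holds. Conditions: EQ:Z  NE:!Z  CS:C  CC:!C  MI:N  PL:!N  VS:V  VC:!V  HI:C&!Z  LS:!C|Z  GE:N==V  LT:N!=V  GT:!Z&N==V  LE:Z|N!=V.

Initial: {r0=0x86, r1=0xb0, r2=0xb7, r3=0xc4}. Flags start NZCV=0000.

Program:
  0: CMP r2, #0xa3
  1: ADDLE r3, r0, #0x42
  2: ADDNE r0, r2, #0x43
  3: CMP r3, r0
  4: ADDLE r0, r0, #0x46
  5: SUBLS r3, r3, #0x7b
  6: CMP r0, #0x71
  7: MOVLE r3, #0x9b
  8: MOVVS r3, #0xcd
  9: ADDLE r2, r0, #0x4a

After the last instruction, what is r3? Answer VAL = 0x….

VAL = 0x9b

[0] flags=0010 → (cmp)
[1] flags=0010 LE?F → skip
[2] flags=0010 NE?T → r0=0xfa
[3] flags=1000 → (cmp)
[4] flags=1000 LE?T → r0=0x40
[5] flags=1000 LS?T → r3=0x49
[6] flags=1000 → (cmp)
[7] flags=1000 LE?T → r3=0x9b
[8] flags=1000 VS?F → skip
[9] flags=1000 LE?T → r2=0x8a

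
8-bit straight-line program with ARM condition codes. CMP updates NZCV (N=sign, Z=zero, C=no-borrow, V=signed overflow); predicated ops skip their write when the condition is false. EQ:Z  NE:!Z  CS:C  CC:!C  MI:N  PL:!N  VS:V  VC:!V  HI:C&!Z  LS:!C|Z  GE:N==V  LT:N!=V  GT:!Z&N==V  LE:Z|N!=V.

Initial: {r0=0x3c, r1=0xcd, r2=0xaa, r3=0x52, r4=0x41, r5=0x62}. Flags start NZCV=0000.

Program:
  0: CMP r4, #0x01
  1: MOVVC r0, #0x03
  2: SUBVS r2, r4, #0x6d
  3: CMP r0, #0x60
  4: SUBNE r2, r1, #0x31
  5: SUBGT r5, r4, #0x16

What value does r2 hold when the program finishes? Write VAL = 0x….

VAL = 0x9c

[0] flags=0010 → (cmp)
[1] flags=0010 VC?T → r0=0x03
[2] flags=0010 VS?F → skip
[3] flags=1000 → (cmp)
[4] flags=1000 NE?T → r2=0x9c
[5] flags=1000 GT?F → skip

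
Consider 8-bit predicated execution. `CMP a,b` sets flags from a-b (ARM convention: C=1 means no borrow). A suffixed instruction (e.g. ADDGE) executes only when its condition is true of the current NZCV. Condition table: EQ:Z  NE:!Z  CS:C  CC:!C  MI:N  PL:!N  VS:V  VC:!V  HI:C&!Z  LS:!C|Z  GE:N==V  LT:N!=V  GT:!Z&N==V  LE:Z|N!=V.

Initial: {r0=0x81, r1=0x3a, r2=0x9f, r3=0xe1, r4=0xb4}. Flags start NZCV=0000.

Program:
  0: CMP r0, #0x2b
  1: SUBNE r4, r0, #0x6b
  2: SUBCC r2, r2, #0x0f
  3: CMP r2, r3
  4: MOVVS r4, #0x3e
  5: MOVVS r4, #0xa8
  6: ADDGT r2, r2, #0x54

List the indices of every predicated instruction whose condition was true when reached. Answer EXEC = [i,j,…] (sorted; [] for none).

[0] flags=0011 → (cmp)
[1] flags=0011 NE?T → r4=0x16
[2] flags=0011 CC?F → skip
[3] flags=1000 → (cmp)
[4] flags=1000 VS?F → skip
[5] flags=1000 VS?F → skip
[6] flags=1000 GT?F → skip

EXEC = [1]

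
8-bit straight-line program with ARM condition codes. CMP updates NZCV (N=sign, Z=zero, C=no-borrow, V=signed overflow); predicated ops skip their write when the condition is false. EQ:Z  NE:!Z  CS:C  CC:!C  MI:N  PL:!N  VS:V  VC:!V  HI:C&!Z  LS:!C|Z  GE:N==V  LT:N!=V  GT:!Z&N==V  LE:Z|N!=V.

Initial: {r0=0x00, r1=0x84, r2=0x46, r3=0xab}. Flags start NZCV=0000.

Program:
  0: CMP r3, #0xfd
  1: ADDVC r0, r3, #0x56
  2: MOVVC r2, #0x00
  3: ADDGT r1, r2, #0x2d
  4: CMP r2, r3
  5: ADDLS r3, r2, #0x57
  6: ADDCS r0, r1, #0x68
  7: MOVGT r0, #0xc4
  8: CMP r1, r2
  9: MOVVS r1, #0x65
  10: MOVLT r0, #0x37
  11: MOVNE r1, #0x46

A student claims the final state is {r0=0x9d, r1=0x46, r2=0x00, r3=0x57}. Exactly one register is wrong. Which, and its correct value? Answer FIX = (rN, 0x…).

[0] flags=1000 → (cmp)
[1] flags=1000 VC?T → r0=0x01
[2] flags=1000 VC?T → r2=0x00
[3] flags=1000 GT?F → skip
[4] flags=0000 → (cmp)
[5] flags=0000 LS?T → r3=0x57
[6] flags=0000 CS?F → skip
[7] flags=0000 GT?T → r0=0xc4
[8] flags=1010 → (cmp)
[9] flags=1010 VS?F → skip
[10] flags=1010 LT?T → r0=0x37
[11] flags=1010 NE?T → r1=0x46

FIX = (r0, 0x37)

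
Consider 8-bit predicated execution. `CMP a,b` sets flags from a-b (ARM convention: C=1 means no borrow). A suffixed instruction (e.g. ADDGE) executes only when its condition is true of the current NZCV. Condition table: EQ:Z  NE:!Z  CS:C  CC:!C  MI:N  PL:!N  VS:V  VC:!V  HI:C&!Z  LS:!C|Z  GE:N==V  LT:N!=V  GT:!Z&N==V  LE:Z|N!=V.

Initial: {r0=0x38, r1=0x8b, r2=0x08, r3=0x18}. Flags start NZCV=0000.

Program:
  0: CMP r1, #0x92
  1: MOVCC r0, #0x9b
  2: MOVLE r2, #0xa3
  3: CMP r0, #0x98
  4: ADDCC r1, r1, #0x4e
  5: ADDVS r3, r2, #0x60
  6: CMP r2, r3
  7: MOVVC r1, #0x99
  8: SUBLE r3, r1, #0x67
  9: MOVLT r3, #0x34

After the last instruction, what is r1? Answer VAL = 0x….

VAL = 0x99

[0] flags=1000 → (cmp)
[1] flags=1000 CC?T → r0=0x9b
[2] flags=1000 LE?T → r2=0xa3
[3] flags=0010 → (cmp)
[4] flags=0010 CC?F → skip
[5] flags=0010 VS?F → skip
[6] flags=1010 → (cmp)
[7] flags=1010 VC?T → r1=0x99
[8] flags=1010 LE?T → r3=0x32
[9] flags=1010 LT?T → r3=0x34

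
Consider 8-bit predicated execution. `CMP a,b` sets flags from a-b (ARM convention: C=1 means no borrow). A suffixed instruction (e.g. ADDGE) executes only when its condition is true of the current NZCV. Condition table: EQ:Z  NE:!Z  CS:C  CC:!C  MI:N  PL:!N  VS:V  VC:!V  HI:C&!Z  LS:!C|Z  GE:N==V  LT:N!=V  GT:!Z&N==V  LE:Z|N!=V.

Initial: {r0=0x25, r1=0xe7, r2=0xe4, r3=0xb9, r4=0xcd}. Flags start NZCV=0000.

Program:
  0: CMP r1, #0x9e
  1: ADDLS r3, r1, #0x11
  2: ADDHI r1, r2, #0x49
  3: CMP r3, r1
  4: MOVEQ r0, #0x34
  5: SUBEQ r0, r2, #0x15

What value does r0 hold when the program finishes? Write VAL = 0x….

[0] flags=0010 → (cmp)
[1] flags=0010 LS?F → skip
[2] flags=0010 HI?T → r1=0x2d
[3] flags=1010 → (cmp)
[4] flags=1010 EQ?F → skip
[5] flags=1010 EQ?F → skip

VAL = 0x25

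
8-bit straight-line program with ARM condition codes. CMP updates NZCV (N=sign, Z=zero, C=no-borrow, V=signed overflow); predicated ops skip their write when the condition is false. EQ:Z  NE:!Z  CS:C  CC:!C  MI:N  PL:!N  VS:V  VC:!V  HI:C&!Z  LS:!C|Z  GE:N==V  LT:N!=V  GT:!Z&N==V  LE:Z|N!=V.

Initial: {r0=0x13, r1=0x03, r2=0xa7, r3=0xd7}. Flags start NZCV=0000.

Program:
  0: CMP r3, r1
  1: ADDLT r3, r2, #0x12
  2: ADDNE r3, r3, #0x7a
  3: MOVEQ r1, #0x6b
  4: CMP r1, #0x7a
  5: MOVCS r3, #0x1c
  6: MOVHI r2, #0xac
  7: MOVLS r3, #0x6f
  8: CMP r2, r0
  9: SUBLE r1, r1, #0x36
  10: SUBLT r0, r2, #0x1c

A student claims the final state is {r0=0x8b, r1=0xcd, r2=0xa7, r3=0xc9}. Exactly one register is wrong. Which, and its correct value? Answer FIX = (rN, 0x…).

[0] flags=1010 → (cmp)
[1] flags=1010 LT?T → r3=0xb9
[2] flags=1010 NE?T → r3=0x33
[3] flags=1010 EQ?F → skip
[4] flags=1000 → (cmp)
[5] flags=1000 CS?F → skip
[6] flags=1000 HI?F → skip
[7] flags=1000 LS?T → r3=0x6f
[8] flags=1010 → (cmp)
[9] flags=1010 LE?T → r1=0xcd
[10] flags=1010 LT?T → r0=0x8b

FIX = (r3, 0x6f)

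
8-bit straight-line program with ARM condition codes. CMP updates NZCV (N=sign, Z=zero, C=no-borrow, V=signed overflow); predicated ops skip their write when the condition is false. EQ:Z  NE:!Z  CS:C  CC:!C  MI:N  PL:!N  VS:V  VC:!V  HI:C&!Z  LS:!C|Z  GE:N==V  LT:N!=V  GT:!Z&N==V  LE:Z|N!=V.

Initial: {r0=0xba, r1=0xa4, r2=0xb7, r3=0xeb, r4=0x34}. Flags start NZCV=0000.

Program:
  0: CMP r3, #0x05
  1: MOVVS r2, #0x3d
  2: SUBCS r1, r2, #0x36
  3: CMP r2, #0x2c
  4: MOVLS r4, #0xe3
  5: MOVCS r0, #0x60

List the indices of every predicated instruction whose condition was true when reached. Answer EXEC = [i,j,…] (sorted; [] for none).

[0] flags=1010 → (cmp)
[1] flags=1010 VS?F → skip
[2] flags=1010 CS?T → r1=0x81
[3] flags=1010 → (cmp)
[4] flags=1010 LS?F → skip
[5] flags=1010 CS?T → r0=0x60

EXEC = [2,5]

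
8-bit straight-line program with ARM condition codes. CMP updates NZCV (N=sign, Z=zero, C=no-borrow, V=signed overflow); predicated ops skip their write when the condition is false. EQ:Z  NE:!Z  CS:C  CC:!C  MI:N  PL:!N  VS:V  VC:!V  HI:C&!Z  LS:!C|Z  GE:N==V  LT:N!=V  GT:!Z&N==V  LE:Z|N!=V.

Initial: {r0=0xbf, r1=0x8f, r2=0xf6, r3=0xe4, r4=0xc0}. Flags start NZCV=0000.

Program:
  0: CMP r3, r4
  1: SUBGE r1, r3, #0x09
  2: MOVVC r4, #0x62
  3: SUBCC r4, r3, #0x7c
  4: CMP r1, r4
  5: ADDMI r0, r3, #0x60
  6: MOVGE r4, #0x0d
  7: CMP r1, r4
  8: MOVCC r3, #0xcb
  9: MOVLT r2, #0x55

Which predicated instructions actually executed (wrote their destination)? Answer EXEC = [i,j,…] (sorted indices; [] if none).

EXEC = [1,2,9]

0: ✓ CMP  NZCV=0010
1: ✓ SUBGE  r1←0xdb
2: ✓ MOVVC  r4←0x62
3: · SUBCC
4: ✓ CMP  NZCV=0011
5: · ADDMI
6: · MOVGE
7: ✓ CMP  NZCV=0011
8: · MOVCC
9: ✓ MOVLT  r2←0x55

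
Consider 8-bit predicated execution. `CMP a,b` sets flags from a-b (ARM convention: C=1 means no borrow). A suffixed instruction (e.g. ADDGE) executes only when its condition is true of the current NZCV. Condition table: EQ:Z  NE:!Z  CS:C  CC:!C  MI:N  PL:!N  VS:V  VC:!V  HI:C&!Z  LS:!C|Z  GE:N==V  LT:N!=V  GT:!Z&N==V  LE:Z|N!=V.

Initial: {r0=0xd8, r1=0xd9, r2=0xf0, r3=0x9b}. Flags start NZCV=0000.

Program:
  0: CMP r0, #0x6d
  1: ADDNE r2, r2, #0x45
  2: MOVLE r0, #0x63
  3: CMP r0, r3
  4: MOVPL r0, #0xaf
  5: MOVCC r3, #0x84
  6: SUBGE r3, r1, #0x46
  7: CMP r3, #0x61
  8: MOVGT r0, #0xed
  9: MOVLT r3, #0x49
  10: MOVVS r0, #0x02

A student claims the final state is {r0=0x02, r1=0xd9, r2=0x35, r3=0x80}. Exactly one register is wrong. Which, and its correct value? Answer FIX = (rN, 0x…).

FIX = (r3, 0x49)

0: ✓ CMP  NZCV=0011
1: ✓ ADDNE  r2←0x35
2: ✓ MOVLE  r0←0x63
3: ✓ CMP  NZCV=1001
4: · MOVPL
5: ✓ MOVCC  r3←0x84
6: ✓ SUBGE  r3←0x93
7: ✓ CMP  NZCV=0011
8: · MOVGT
9: ✓ MOVLT  r3←0x49
10: ✓ MOVVS  r0←0x02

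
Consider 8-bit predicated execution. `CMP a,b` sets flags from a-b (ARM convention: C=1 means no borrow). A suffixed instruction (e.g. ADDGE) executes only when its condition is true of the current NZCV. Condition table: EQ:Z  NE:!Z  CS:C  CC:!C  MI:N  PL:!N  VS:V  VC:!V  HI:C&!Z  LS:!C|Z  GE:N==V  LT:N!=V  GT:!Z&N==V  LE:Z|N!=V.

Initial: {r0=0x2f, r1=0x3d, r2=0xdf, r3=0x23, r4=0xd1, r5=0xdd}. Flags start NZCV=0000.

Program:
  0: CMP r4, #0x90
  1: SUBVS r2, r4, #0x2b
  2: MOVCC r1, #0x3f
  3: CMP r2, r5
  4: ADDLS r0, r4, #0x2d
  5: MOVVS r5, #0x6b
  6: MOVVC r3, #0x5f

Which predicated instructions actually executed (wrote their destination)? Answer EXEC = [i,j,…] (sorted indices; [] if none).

EXEC = [6]

0: ✓ CMP  NZCV=0010
1: · SUBVS
2: · MOVCC
3: ✓ CMP  NZCV=0010
4: · ADDLS
5: · MOVVS
6: ✓ MOVVC  r3←0x5f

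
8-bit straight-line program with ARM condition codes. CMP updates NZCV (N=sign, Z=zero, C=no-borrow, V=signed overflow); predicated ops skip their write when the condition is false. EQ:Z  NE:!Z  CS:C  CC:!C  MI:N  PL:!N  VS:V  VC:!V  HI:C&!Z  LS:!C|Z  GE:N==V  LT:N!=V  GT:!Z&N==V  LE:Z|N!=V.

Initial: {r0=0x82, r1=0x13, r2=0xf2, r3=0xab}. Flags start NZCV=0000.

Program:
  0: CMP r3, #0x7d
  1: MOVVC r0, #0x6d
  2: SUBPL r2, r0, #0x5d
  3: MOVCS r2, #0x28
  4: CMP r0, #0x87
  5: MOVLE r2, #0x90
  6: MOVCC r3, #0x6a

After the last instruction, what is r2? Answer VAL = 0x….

VAL = 0x90

0: ✓ CMP  NZCV=0011
1: · MOVVC
2: ✓ SUBPL  r2←0x25
3: ✓ MOVCS  r2←0x28
4: ✓ CMP  NZCV=1000
5: ✓ MOVLE  r2←0x90
6: ✓ MOVCC  r3←0x6a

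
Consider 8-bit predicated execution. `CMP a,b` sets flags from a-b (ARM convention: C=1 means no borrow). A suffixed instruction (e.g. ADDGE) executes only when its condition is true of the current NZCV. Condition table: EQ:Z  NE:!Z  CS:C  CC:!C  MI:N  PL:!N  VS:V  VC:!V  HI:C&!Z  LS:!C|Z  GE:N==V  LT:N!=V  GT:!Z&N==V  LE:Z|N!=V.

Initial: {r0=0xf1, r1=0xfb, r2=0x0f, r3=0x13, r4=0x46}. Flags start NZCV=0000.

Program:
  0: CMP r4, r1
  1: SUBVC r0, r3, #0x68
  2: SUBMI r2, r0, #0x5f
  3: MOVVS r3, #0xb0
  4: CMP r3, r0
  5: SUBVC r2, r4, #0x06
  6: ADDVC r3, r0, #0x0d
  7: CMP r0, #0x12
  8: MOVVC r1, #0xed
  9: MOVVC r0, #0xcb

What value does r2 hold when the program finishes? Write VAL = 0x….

0: ✓ CMP  NZCV=0000
1: ✓ SUBVC  r0←0xab
2: · SUBMI
3: · MOVVS
4: ✓ CMP  NZCV=0000
5: ✓ SUBVC  r2←0x40
6: ✓ ADDVC  r3←0xb8
7: ✓ CMP  NZCV=1010
8: ✓ MOVVC  r1←0xed
9: ✓ MOVVC  r0←0xcb

VAL = 0x40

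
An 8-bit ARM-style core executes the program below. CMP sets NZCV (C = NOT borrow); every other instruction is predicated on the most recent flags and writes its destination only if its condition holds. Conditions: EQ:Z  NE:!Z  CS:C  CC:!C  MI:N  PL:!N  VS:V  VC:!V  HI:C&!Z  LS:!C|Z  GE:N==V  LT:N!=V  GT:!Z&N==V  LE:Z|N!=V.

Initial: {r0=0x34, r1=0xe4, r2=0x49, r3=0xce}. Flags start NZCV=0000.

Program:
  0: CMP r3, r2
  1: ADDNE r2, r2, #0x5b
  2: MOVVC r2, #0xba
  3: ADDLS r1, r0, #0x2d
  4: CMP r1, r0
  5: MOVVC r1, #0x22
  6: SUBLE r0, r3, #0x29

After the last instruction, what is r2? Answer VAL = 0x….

VAL = 0xba

0: ✓ CMP  NZCV=1010
1: ✓ ADDNE  r2←0xa4
2: ✓ MOVVC  r2←0xba
3: · ADDLS
4: ✓ CMP  NZCV=1010
5: ✓ MOVVC  r1←0x22
6: ✓ SUBLE  r0←0xa5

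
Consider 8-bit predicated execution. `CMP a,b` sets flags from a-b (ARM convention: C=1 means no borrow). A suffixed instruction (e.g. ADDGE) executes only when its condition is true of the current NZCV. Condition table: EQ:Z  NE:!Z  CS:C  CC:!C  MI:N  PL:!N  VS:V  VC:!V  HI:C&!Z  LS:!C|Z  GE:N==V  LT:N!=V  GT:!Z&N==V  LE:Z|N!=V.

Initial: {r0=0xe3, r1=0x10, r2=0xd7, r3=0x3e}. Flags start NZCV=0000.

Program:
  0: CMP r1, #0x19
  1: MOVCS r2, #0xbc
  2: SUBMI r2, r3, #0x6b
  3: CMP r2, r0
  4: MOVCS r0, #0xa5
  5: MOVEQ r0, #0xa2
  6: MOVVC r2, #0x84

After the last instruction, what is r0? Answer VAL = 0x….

VAL = 0xe3

[0] flags=1000 → (cmp)
[1] flags=1000 CS?F → skip
[2] flags=1000 MI?T → r2=0xd3
[3] flags=1000 → (cmp)
[4] flags=1000 CS?F → skip
[5] flags=1000 EQ?F → skip
[6] flags=1000 VC?T → r2=0x84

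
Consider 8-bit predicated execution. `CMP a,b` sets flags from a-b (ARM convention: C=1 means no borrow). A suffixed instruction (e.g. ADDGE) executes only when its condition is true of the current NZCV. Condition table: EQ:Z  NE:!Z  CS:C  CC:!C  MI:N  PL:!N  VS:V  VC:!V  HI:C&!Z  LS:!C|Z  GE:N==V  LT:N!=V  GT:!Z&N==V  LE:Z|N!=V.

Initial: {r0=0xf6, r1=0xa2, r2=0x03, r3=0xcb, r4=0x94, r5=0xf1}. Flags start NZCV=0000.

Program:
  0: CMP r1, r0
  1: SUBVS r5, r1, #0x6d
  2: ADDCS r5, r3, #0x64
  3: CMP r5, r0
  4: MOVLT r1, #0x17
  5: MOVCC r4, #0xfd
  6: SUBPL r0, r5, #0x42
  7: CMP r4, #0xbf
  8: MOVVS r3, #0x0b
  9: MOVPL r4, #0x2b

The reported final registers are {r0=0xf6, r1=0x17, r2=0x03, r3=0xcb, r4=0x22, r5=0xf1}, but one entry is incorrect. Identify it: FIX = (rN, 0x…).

[0] flags=1000 → (cmp)
[1] flags=1000 VS?F → skip
[2] flags=1000 CS?F → skip
[3] flags=1000 → (cmp)
[4] flags=1000 LT?T → r1=0x17
[5] flags=1000 CC?T → r4=0xfd
[6] flags=1000 PL?F → skip
[7] flags=0010 → (cmp)
[8] flags=0010 VS?F → skip
[9] flags=0010 PL?T → r4=0x2b

FIX = (r4, 0x2b)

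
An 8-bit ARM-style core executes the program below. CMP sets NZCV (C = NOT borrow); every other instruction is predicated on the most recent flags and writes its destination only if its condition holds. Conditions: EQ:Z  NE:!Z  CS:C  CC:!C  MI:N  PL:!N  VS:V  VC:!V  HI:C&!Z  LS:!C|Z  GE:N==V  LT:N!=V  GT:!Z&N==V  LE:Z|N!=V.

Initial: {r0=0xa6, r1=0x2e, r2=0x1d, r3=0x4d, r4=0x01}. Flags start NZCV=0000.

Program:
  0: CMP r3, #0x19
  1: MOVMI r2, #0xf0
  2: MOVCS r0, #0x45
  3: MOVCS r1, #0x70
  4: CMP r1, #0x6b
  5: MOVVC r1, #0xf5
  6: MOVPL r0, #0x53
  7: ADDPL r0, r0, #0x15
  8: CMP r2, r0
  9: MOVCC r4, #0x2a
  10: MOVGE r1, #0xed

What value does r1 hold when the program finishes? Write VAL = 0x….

0: ✓ CMP  NZCV=0010
1: · MOVMI
2: ✓ MOVCS  r0←0x45
3: ✓ MOVCS  r1←0x70
4: ✓ CMP  NZCV=0010
5: ✓ MOVVC  r1←0xf5
6: ✓ MOVPL  r0←0x53
7: ✓ ADDPL  r0←0x68
8: ✓ CMP  NZCV=1000
9: ✓ MOVCC  r4←0x2a
10: · MOVGE

VAL = 0xf5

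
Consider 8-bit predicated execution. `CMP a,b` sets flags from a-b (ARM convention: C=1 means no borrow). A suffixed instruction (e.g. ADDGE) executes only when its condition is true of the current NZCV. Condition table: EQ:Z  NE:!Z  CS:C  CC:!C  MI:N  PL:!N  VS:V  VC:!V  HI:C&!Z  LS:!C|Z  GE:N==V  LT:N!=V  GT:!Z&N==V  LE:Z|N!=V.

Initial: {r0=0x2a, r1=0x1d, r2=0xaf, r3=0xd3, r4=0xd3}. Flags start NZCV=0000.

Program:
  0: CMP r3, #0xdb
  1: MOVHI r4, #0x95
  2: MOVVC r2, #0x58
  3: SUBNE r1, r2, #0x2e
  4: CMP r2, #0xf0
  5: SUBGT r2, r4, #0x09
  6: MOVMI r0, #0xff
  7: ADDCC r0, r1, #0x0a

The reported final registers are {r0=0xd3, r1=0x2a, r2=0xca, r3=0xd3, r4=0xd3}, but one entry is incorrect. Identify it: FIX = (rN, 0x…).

0: ✓ CMP  NZCV=1000
1: · MOVHI
2: ✓ MOVVC  r2←0x58
3: ✓ SUBNE  r1←0x2a
4: ✓ CMP  NZCV=0000
5: ✓ SUBGT  r2←0xca
6: · MOVMI
7: ✓ ADDCC  r0←0x34

FIX = (r0, 0x34)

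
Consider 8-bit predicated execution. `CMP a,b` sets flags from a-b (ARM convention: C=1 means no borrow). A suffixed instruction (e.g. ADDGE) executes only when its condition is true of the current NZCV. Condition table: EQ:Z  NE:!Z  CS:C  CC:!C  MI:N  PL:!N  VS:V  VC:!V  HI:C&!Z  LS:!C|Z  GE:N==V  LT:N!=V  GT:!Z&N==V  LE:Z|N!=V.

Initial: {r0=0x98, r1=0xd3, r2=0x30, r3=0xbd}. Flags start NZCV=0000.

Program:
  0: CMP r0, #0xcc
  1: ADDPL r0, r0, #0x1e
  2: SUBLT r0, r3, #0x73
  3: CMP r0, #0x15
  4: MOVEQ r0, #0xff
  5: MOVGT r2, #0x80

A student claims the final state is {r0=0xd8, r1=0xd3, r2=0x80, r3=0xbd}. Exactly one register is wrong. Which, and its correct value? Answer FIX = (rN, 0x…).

FIX = (r0, 0x4a)

[0] flags=1000 → (cmp)
[1] flags=1000 PL?F → skip
[2] flags=1000 LT?T → r0=0x4a
[3] flags=0010 → (cmp)
[4] flags=0010 EQ?F → skip
[5] flags=0010 GT?T → r2=0x80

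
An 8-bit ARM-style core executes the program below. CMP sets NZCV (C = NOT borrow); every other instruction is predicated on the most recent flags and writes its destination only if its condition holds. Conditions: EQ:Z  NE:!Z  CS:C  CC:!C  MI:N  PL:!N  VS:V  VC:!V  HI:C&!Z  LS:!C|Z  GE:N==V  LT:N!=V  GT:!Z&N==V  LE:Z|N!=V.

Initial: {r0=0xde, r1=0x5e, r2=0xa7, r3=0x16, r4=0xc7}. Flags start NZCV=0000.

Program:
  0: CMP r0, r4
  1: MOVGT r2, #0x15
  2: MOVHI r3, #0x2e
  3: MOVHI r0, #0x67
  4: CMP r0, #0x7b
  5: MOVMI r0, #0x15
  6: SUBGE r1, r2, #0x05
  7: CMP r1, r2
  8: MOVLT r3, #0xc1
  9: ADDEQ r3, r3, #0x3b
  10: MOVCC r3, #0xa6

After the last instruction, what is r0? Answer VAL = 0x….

0: ✓ CMP  NZCV=0010
1: ✓ MOVGT  r2←0x15
2: ✓ MOVHI  r3←0x2e
3: ✓ MOVHI  r0←0x67
4: ✓ CMP  NZCV=1000
5: ✓ MOVMI  r0←0x15
6: · SUBGE
7: ✓ CMP  NZCV=0010
8: · MOVLT
9: · ADDEQ
10: · MOVCC

VAL = 0x15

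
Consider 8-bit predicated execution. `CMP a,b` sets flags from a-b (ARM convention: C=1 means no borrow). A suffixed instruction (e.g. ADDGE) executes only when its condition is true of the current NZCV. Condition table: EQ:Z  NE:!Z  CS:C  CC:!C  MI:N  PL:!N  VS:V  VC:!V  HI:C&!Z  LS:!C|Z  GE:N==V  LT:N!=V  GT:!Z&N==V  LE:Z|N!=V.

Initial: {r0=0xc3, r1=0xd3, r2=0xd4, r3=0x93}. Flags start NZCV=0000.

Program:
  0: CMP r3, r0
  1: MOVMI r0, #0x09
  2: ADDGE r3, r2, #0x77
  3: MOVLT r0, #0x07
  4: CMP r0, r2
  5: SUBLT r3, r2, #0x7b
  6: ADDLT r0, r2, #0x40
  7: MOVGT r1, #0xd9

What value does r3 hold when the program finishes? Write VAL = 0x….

0: ✓ CMP  NZCV=1000
1: ✓ MOVMI  r0←0x09
2: · ADDGE
3: ✓ MOVLT  r0←0x07
4: ✓ CMP  NZCV=0000
5: · SUBLT
6: · ADDLT
7: ✓ MOVGT  r1←0xd9

VAL = 0x93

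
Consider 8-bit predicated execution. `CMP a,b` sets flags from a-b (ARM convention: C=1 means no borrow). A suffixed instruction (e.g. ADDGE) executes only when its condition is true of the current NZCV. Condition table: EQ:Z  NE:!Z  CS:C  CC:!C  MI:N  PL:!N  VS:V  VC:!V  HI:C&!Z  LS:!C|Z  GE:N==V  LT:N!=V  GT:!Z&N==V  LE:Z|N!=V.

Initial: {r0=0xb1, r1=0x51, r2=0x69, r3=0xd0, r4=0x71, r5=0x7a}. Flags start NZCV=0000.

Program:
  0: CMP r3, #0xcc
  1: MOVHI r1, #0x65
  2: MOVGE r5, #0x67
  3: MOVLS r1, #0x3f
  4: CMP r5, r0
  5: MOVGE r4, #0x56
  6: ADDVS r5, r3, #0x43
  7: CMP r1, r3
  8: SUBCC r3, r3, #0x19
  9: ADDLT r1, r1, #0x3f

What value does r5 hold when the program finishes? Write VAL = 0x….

[0] flags=0010 → (cmp)
[1] flags=0010 HI?T → r1=0x65
[2] flags=0010 GE?T → r5=0x67
[3] flags=0010 LS?F → skip
[4] flags=1001 → (cmp)
[5] flags=1001 GE?T → r4=0x56
[6] flags=1001 VS?T → r5=0x13
[7] flags=1001 → (cmp)
[8] flags=1001 CC?T → r3=0xb7
[9] flags=1001 LT?F → skip

VAL = 0x13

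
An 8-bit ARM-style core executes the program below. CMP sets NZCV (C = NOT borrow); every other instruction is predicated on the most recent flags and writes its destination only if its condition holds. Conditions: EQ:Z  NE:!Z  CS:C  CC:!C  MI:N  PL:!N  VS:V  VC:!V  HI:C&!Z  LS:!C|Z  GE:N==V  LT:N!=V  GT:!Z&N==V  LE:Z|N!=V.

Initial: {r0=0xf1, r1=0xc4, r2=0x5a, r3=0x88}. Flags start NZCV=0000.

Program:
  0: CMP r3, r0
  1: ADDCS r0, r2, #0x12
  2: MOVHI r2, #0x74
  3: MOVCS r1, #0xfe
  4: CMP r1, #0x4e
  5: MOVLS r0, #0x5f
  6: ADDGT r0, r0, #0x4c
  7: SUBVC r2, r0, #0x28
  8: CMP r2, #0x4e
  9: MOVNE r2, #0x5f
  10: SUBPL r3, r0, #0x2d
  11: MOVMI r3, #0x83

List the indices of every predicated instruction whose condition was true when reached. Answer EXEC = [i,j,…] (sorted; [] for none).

[0] flags=1000 → (cmp)
[1] flags=1000 CS?F → skip
[2] flags=1000 HI?F → skip
[3] flags=1000 CS?F → skip
[4] flags=0011 → (cmp)
[5] flags=0011 LS?F → skip
[6] flags=0011 GT?F → skip
[7] flags=0011 VC?F → skip
[8] flags=0010 → (cmp)
[9] flags=0010 NE?T → r2=0x5f
[10] flags=0010 PL?T → r3=0xc4
[11] flags=0010 MI?F → skip

EXEC = [9,10]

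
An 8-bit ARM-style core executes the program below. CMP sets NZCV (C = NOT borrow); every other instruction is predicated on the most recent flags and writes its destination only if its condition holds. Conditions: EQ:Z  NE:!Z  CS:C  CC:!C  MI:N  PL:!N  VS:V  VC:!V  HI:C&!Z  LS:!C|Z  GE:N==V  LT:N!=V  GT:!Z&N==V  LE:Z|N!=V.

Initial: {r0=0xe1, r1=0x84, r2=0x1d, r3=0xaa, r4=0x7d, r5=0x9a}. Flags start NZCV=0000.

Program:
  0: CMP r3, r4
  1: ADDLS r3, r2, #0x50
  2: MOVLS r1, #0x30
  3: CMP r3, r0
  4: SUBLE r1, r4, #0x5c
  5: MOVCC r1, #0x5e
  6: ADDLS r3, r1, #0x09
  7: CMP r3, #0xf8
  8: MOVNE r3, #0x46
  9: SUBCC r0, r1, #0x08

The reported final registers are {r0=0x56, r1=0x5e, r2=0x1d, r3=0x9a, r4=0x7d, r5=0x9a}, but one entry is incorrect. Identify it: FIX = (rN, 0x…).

FIX = (r3, 0x46)

[0] flags=0011 → (cmp)
[1] flags=0011 LS?F → skip
[2] flags=0011 LS?F → skip
[3] flags=1000 → (cmp)
[4] flags=1000 LE?T → r1=0x21
[5] flags=1000 CC?T → r1=0x5e
[6] flags=1000 LS?T → r3=0x67
[7] flags=0000 → (cmp)
[8] flags=0000 NE?T → r3=0x46
[9] flags=0000 CC?T → r0=0x56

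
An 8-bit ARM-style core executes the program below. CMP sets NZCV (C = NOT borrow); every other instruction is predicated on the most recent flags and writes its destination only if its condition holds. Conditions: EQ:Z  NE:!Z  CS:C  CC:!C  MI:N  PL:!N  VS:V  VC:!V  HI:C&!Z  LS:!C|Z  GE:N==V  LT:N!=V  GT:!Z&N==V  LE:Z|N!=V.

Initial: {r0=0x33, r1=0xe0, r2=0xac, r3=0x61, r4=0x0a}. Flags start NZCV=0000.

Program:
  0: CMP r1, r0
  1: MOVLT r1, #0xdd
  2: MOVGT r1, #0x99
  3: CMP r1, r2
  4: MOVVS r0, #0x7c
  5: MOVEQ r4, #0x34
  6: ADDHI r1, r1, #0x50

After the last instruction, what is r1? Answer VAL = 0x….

0: ✓ CMP  NZCV=1010
1: ✓ MOVLT  r1←0xdd
2: · MOVGT
3: ✓ CMP  NZCV=0010
4: · MOVVS
5: · MOVEQ
6: ✓ ADDHI  r1←0x2d

VAL = 0x2d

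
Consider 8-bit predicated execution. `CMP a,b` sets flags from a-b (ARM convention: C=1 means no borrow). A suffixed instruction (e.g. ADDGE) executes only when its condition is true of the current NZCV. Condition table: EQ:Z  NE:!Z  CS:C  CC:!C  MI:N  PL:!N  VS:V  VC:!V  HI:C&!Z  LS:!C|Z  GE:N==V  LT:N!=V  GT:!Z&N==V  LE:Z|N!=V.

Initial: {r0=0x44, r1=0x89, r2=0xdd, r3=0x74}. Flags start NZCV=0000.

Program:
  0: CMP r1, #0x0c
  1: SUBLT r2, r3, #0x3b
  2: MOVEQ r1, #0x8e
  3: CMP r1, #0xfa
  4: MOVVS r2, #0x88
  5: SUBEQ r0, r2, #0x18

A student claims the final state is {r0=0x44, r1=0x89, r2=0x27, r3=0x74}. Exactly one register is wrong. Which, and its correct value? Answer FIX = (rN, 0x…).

0: ✓ CMP  NZCV=0011
1: ✓ SUBLT  r2←0x39
2: · MOVEQ
3: ✓ CMP  NZCV=1000
4: · MOVVS
5: · SUBEQ

FIX = (r2, 0x39)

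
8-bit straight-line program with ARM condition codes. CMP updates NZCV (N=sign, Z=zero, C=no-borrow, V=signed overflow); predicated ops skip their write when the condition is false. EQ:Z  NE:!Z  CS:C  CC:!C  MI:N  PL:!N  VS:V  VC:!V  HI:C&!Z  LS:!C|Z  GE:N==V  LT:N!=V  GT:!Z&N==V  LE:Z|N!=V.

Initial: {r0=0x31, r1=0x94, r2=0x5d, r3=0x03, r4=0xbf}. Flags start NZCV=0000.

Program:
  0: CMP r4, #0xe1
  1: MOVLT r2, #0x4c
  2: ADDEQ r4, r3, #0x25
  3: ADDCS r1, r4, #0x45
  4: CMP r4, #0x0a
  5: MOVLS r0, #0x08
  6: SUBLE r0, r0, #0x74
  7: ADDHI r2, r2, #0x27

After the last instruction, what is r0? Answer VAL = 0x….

VAL = 0xbd

[0] flags=1000 → (cmp)
[1] flags=1000 LT?T → r2=0x4c
[2] flags=1000 EQ?F → skip
[3] flags=1000 CS?F → skip
[4] flags=1010 → (cmp)
[5] flags=1010 LS?F → skip
[6] flags=1010 LE?T → r0=0xbd
[7] flags=1010 HI?T → r2=0x73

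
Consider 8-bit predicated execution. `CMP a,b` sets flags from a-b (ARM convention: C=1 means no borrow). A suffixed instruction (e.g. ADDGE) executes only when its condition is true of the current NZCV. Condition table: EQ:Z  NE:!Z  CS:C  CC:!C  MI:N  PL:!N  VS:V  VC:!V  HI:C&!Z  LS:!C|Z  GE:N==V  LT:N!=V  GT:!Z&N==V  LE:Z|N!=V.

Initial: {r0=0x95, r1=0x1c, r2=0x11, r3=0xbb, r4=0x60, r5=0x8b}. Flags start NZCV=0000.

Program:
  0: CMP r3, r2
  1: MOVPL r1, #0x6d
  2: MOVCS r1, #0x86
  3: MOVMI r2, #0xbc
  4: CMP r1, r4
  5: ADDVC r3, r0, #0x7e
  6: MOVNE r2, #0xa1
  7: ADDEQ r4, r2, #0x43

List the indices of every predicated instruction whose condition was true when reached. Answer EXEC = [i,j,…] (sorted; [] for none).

EXEC = [2,3,6]

0: ✓ CMP  NZCV=1010
1: · MOVPL
2: ✓ MOVCS  r1←0x86
3: ✓ MOVMI  r2←0xbc
4: ✓ CMP  NZCV=0011
5: · ADDVC
6: ✓ MOVNE  r2←0xa1
7: · ADDEQ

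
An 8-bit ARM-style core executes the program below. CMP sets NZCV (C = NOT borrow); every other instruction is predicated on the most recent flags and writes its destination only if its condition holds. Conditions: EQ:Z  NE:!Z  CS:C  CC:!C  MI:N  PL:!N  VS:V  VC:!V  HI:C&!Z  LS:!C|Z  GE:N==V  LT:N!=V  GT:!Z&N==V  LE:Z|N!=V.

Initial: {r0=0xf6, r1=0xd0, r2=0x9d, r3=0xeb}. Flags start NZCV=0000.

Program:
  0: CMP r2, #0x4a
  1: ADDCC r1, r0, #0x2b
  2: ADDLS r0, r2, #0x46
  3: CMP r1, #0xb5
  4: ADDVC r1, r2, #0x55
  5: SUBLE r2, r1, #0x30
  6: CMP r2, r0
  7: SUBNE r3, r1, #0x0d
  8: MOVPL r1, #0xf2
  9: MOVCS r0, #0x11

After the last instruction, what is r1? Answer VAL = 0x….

VAL = 0xf2

0: ✓ CMP  NZCV=0011
1: · ADDCC
2: · ADDLS
3: ✓ CMP  NZCV=0010
4: ✓ ADDVC  r1←0xf2
5: · SUBLE
6: ✓ CMP  NZCV=1000
7: ✓ SUBNE  r3←0xe5
8: · MOVPL
9: · MOVCS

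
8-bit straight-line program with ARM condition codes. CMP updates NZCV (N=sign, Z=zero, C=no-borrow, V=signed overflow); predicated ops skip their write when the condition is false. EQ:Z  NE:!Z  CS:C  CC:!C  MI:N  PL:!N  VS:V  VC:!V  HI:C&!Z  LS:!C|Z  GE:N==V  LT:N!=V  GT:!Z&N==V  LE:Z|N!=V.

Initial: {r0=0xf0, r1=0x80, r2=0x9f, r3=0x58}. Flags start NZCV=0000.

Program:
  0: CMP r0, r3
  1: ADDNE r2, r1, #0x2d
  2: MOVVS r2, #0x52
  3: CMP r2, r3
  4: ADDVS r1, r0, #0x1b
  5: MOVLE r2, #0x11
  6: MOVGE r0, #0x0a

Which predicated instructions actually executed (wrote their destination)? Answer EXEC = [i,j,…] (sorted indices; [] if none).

[0] flags=1010 → (cmp)
[1] flags=1010 NE?T → r2=0xad
[2] flags=1010 VS?F → skip
[3] flags=0011 → (cmp)
[4] flags=0011 VS?T → r1=0x0b
[5] flags=0011 LE?T → r2=0x11
[6] flags=0011 GE?F → skip

EXEC = [1,4,5]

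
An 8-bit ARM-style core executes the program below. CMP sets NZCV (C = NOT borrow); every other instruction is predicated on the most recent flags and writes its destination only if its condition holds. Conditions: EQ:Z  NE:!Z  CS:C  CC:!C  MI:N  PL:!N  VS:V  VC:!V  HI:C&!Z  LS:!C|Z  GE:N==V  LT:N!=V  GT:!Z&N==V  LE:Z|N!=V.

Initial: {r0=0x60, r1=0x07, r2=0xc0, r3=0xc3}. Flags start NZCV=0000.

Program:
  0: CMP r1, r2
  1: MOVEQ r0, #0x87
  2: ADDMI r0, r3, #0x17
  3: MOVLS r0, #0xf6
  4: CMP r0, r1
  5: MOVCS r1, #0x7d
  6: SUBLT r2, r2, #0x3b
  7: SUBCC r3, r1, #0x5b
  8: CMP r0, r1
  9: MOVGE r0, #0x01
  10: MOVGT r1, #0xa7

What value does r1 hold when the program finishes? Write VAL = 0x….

0: ✓ CMP  NZCV=0000
1: · MOVEQ
2: · ADDMI
3: ✓ MOVLS  r0←0xf6
4: ✓ CMP  NZCV=1010
5: ✓ MOVCS  r1←0x7d
6: ✓ SUBLT  r2←0x85
7: · SUBCC
8: ✓ CMP  NZCV=0011
9: · MOVGE
10: · MOVGT

VAL = 0x7d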